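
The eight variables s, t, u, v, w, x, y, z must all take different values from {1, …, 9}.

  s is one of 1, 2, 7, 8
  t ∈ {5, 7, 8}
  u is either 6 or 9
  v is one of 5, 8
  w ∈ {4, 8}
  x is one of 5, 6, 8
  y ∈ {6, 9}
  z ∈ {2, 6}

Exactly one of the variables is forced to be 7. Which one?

t

The 8 variables draw from only 8 values {1, 2, 4, 5, 6, 7, 8, 9}, so each is used; only s can be 1, hence s = 1.
The 7 still-open variables together cover exactly {2, 4, 5, 6, 7, 8, 9} — 7 values for 7 variables — and 2 appears only in z's list, so z = 2.
The 6 still-open variables together cover exactly {4, 5, 6, 7, 8, 9} — 6 values for 6 variables — and 4 appears only in w's list, so w = 4.
The 5 still-open variables draw from only 5 values {5, 6, 7, 8, 9}, so each is used; only t can be 7, hence t = 7.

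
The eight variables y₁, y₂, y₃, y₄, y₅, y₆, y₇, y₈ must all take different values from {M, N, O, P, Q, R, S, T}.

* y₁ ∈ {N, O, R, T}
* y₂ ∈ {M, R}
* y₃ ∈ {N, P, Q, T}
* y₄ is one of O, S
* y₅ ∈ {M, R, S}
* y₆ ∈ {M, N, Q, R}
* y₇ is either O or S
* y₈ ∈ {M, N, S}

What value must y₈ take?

Among the 8 variables, P fits only y₃ (and all 8 values in {M, N, O, P, Q, R, S, T} must be used), so y₃ = P.
The 7 still-open variables together cover exactly {M, N, O, Q, R, S, T} — 7 values for 7 variables — and Q appears only in y₆'s list, so y₆ = Q.
The 6 still-open variables draw from only 6 values {M, N, O, R, S, T}, so each is used; only y₁ can be T, hence y₁ = T.
The 5 still-open variables draw from only 5 values {M, N, O, R, S}, so each is used; only y₈ can be N, hence y₈ = N.

N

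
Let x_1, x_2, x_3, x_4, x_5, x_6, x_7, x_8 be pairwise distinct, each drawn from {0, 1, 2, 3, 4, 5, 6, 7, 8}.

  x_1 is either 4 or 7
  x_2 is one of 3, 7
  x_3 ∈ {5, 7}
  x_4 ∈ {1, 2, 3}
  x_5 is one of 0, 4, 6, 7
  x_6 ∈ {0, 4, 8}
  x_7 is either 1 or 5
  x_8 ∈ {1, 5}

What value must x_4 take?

2

x_7 and x_8 share exactly the 2 values {1, 5}; by pigeonhole those values go to them, so strike 1, 5 from x_3, x_4.
x_3's domain is down to {7}, so x_3 = 7. So x_1, x_2, x_5 can't be 7.
x_1 must be 4 (only option left). Remove 4 from x_5, x_6.
x_2 must be 3 (only option left). Strike 3 from x_4.
So x_4 = 2.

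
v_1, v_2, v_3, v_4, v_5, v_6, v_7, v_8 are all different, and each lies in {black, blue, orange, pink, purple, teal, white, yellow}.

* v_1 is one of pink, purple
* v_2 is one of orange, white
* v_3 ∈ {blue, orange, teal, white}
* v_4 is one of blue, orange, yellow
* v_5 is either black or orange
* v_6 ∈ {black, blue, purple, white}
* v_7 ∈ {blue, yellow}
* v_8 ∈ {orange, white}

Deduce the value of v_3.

Among the 8 variables, pink fits only v_1 (and all 8 values in {black, blue, orange, pink, purple, teal, white, yellow} must be used), so v_1 = pink.
The 7 still-open variables draw from only 7 values {black, blue, orange, purple, teal, white, yellow}, so each is used; only v_6 can be purple, hence v_6 = purple.
The 6 still-open variables together cover exactly {black, blue, orange, teal, white, yellow} — 6 values for 6 variables — and black appears only in v_5's list, so v_5 = black.
The 5 still-open variables together cover exactly {blue, orange, teal, white, yellow} — 5 values for 5 variables — and teal appears only in v_3's list, so v_3 = teal.

teal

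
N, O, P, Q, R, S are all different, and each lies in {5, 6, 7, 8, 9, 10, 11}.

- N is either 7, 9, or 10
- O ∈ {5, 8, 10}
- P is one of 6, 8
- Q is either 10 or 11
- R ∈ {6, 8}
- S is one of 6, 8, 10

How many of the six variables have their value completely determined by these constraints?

P and R share exactly the 2 values {6, 8}; by pigeonhole those values go to them, so strike 6, 8 from O, S.
S must be 10 (only option left). So N, O, Q can't be 10.
O has just one choice, so O = 5.
That leaves Q = 11.
Determined: O=5, Q=11, S=10. The other variables each still have more than one consistent value. That makes 3.

3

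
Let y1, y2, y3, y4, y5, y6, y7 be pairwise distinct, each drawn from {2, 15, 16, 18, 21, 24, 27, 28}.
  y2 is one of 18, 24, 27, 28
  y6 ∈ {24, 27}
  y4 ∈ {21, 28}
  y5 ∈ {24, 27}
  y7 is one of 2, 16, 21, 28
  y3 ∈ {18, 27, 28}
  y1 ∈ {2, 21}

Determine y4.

The 7 variables together cover exactly {2, 16, 18, 21, 24, 27, 28} — 7 values for 7 variables — and 16 appears only in y7's list, so y7 = 16.
The 6 still-open variables draw from only 6 values {2, 18, 21, 24, 27, 28}, so each is used; only y1 can be 2, hence y1 = 2.
Among the 5 still-open variables, 21 fits only y4 (and all 5 values in {18, 21, 24, 27, 28} must be used), so y4 = 21.

21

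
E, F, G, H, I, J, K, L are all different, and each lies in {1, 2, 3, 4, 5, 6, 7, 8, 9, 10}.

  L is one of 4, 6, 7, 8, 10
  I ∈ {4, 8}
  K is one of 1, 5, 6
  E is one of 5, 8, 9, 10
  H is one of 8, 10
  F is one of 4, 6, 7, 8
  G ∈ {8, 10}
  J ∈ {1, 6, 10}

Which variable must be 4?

Among the 8 variables, 9 fits only E (and all 8 values in {1, 4, 5, 6, 7, 8, 9, 10} must be used), so E = 9.
Among the 7 still-open variables, 5 fits only K (and all 7 values in {1, 4, 5, 6, 7, 8, 10} must be used), so K = 5.
Among the 6 still-open variables, 1 fits only J (and all 6 values in {1, 4, 6, 7, 8, 10} must be used), so J = 1.
G and H share exactly the 2 values {8, 10}; by pigeonhole those values go to them, so strike 8, 10 from F, I, L.
So 4 goes to I.

I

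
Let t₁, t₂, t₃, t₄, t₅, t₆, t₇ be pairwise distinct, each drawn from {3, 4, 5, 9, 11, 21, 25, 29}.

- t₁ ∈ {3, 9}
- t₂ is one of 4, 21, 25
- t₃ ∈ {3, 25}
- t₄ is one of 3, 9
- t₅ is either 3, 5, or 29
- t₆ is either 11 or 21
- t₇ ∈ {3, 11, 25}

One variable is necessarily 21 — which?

t₁ and t₄ share exactly the 2 values {3, 9}; by pigeonhole those values go to them, so strike 3, 9 from t₃, t₅, t₇.
t₃'s domain is down to {25}, so t₃ = 25. Eliminate 25 elsewhere: t₂, t₇.
t₇ has just one choice, so t₇ = 11. Remove 11 from t₆.
So 21 goes to t₆.

t₆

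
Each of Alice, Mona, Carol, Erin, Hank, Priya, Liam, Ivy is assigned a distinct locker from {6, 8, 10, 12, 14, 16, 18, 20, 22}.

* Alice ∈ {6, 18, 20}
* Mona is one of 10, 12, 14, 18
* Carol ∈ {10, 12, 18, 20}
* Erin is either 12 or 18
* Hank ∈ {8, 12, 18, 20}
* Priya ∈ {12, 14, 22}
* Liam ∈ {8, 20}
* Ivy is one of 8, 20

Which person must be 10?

Carol

The 8 variables together cover exactly {6, 8, 10, 12, 14, 18, 20, 22} — 8 values for 8 variables — and 6 appears only in Alice's list, so Alice = 6.
Among the 7 still-open variables, 22 fits only Priya (and all 7 values in {8, 10, 12, 14, 18, 20, 22} must be used), so Priya = 22.
The 6 still-open variables draw from only 6 values {8, 10, 12, 14, 18, 20}, so each is used; only Mona can be 14, hence Mona = 14.
Among the 5 still-open variables, 10 fits only Carol (and all 5 values in {8, 10, 12, 18, 20} must be used), so Carol = 10.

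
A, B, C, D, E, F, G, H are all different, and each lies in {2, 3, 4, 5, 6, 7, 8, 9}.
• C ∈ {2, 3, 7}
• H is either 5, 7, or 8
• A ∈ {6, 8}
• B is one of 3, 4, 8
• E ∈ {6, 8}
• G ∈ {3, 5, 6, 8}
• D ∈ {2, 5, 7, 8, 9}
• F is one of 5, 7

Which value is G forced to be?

3

Among the 8 variables, 4 fits only B (and all 8 values in {2, 3, 4, 5, 6, 7, 8, 9} must be used), so B = 4.
The 7 still-open variables draw from only 7 values {2, 3, 5, 6, 7, 8, 9}, so each is used; only D can be 9, hence D = 9.
The 6 still-open variables draw from only 6 values {2, 3, 5, 6, 7, 8}, so each is used; only C can be 2, hence C = 2.
Among the 5 still-open variables, 3 fits only G (and all 5 values in {3, 5, 6, 7, 8} must be used), so G = 3.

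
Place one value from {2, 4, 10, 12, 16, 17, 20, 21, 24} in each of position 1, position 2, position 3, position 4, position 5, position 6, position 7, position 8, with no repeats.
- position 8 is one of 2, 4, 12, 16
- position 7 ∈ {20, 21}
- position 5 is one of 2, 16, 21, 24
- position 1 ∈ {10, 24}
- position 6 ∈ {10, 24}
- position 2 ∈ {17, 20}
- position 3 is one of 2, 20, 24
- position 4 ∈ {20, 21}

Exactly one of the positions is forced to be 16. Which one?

position 1 and position 6 share exactly the 2 values {10, 24}; by pigeonhole those values go to them, so strike 10, 24 from position 3, position 5.
The 2 variables position 4 and position 7 are confined to {20, 21}, which locks those values in; drop them from position 2, position 3, position 5.
position 2's domain is down to {17}, so position 2 = 17.
position 3 has just one choice, so position 3 = 2. Remove 2 from position 5, position 8.
So 16 goes to position 5.

position 5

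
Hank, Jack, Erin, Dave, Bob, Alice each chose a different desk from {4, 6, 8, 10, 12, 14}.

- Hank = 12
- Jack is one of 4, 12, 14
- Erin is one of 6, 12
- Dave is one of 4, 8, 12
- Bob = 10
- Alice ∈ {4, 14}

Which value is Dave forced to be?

8

Hank's domain is down to {12}, so Hank = 12. So Jack, Erin, Dave can't be 12.
Erin must be 6 (only option left).
Bob has just one choice, so Bob = 10.
Among the 3 still-open variables, 8 fits only Dave (and all 3 values in {4, 8, 14} must be used), so Dave = 8.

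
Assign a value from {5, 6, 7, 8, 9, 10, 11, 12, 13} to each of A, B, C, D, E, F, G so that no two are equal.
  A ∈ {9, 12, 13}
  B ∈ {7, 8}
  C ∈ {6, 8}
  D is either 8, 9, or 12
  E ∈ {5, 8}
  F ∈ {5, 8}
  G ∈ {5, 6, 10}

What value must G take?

E and F share exactly the 2 values {5, 8}; by pigeonhole those values go to them, so strike 5, 8 from B, C, D, G.
B has just one choice, so B = 7.
C must be 6 (only option left). Remove 6 from G.
So G = 10.

10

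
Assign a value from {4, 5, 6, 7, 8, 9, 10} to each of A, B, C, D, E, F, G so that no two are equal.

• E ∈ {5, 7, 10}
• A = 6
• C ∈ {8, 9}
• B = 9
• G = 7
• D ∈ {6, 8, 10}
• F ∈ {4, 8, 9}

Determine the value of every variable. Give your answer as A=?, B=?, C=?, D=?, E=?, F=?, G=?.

A's domain is down to {6}, so A = 6. Remove 6 from D.
That leaves B = 9. Remove 9 from C, F.
C must be 8 (only option left). Eliminate 8 elsewhere: D, F.
D has just one choice, so D = 10. Eliminate 10 elsewhere: E.
F's domain is down to {4}, so F = 4.
G has just one choice, so G = 7. Eliminate 7 elsewhere: E.
E's domain is down to {5}, so E = 5.

A=6, B=9, C=8, D=10, E=5, F=4, G=7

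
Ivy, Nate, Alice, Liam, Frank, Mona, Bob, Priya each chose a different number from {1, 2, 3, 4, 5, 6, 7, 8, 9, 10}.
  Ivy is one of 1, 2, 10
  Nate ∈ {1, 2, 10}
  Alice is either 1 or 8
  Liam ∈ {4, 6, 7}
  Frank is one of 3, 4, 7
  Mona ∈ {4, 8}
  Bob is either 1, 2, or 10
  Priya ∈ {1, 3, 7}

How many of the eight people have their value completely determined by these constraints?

3

Among the 8 variables, 6 fits only Liam (and all 8 values in {1, 2, 3, 4, 6, 7, 8, 10} must be used), so Liam = 6.
The 3 variables Ivy, Nate, Bob are confined to {1, 2, 10}, which locks those values in; drop them from Alice, Priya.
Alice must be 8 (only option left). Remove 8 from Mona.
Mona must be 4 (only option left). Eliminate 4 elsewhere: Frank.
Determined: Alice=8, Liam=6, Mona=4. The other people each still have more than one consistent value. That makes 3.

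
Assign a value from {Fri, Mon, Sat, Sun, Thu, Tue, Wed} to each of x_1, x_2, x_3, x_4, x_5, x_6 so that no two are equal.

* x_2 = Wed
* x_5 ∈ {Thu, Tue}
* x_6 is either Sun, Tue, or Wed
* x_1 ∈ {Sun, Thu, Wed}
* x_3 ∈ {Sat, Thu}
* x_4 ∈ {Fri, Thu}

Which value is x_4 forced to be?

Fri

x_2 has just one choice, so x_2 = Wed. So x_1, x_6 can't be Wed.
Among the 5 still-open variables, Fri fits only x_4 (and all 5 values in {Fri, Sat, Sun, Thu, Tue} must be used), so x_4 = Fri.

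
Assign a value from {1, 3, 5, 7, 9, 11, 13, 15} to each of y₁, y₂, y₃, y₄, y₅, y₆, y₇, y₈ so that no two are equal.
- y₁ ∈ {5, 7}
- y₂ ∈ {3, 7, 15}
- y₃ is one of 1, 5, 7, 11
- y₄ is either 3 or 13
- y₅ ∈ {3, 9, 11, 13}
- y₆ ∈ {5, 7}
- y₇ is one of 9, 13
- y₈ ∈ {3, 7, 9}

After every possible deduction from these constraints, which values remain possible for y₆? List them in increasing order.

5, 7

Among the 8 variables, 1 fits only y₃ (and all 8 values in {1, 3, 5, 7, 9, 11, 13, 15} must be used), so y₃ = 1.
Among the 7 still-open variables, 11 fits only y₅ (and all 7 values in {3, 5, 7, 9, 11, 13, 15} must be used), so y₅ = 11.
The 6 still-open variables together cover exactly {3, 5, 7, 9, 13, 15} — 6 values for 6 variables — and 15 appears only in y₂'s list, so y₂ = 15.
y₁ and y₆ between them cover only {5, 7} — a naked pair. Remove those values from y₈.
No further eliminations apply; y₆ can still be any of 5, 7.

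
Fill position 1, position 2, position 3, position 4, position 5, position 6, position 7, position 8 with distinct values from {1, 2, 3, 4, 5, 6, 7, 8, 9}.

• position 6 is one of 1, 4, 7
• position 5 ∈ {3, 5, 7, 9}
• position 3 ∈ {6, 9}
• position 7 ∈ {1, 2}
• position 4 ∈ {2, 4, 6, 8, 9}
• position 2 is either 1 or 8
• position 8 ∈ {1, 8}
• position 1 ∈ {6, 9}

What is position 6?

position 1 and position 3 share exactly the 2 values {6, 9}; by pigeonhole those values go to them, so strike 6, 9 from position 4, position 5.
position 2 and position 8 between them cover only {1, 8} — a naked pair. Remove those values from position 4, position 6, position 7.
That leaves position 7 = 2. Strike 2 from position 4.
position 4 must be 4 (only option left). Eliminate 4 elsewhere: position 6.
So position 6 = 7.

7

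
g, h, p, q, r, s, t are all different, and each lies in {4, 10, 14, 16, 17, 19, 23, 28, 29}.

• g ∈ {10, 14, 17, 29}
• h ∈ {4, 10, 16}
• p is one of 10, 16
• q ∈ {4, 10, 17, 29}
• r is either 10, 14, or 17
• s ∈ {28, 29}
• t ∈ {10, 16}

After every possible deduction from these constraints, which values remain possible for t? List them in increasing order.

10, 16

The 7 variables together cover exactly {4, 10, 14, 16, 17, 28, 29} — 7 values for 7 variables — and 28 appears only in s's list, so s = 28.
p and t between them cover only {10, 16} — a naked pair. Remove those values from g, h, q, r.
h must be 4 (only option left). Remove 4 from q.
No further eliminations apply; t can still be any of 10, 16.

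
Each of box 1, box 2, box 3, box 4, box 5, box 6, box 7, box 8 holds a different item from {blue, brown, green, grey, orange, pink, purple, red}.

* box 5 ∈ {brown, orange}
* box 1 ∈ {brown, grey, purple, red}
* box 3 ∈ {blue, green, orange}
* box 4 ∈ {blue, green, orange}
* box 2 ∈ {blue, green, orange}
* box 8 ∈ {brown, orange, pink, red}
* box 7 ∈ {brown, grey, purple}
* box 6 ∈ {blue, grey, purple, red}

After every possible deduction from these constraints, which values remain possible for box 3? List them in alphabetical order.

blue, green, orange

The 8 variables draw from only 8 values {blue, brown, green, grey, orange, pink, purple, red}, so each is used; only box 8 can be pink, hence box 8 = pink.
The 3 variables box 2, box 3, box 4 are confined to {blue, green, orange}, which locks those values in; drop them from box 5, box 6.
box 5 must be brown (only option left). So box 1, box 7 can't be brown.
No further eliminations apply; box 3 can still be any of blue, green, orange.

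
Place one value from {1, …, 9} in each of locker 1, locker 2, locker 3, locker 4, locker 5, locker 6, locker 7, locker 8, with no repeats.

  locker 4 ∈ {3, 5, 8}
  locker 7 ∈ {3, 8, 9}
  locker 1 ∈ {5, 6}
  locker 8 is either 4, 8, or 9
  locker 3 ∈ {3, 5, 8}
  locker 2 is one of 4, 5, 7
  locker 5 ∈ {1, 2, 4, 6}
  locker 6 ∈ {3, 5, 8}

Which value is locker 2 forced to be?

locker 3, locker 4, locker 6 share exactly the 3 values {3, 5, 8}; by pigeonhole those values go to them, so strike 3, 5, 8 from locker 1, locker 2, locker 7, locker 8.
locker 1's domain is down to {6}, so locker 1 = 6. Strike 6 from locker 5.
locker 7 must be 9 (only option left). So locker 8 can't be 9.
locker 8 has just one choice, so locker 8 = 4. Strike 4 from locker 2, locker 5.
So locker 2 = 7.

7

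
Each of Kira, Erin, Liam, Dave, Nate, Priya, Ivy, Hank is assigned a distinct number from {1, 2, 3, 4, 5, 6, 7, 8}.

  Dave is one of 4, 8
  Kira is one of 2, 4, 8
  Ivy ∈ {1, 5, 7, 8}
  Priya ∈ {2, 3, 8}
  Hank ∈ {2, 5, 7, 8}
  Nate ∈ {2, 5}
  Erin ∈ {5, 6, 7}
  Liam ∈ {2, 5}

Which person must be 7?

Hank

Among the 8 variables, 1 fits only Ivy (and all 8 values in {1, 2, 3, 4, 5, 6, 7, 8} must be used), so Ivy = 1.
The 7 still-open variables draw from only 7 values {2, 3, 4, 5, 6, 7, 8}, so each is used; only Priya can be 3, hence Priya = 3.
The 6 still-open variables together cover exactly {2, 4, 5, 6, 7, 8} — 6 values for 6 variables — and 6 appears only in Erin's list, so Erin = 6.
The 5 still-open variables together cover exactly {2, 4, 5, 7, 8} — 5 values for 5 variables — and 7 appears only in Hank's list, so Hank = 7.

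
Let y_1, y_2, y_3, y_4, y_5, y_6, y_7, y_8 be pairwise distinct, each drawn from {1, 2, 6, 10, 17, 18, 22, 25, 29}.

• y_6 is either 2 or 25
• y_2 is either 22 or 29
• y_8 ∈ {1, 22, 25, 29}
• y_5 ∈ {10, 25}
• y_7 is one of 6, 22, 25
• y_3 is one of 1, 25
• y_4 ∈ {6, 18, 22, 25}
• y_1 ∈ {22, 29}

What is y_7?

The 8 variables draw from only 8 values {1, 2, 6, 10, 18, 22, 25, 29}, so each is used; only y_6 can be 2, hence y_6 = 2.
The 7 still-open variables together cover exactly {1, 6, 10, 18, 22, 25, 29} — 7 values for 7 variables — and 10 appears only in y_5's list, so y_5 = 10.
The 6 still-open variables draw from only 6 values {1, 6, 18, 22, 25, 29}, so each is used; only y_4 can be 18, hence y_4 = 18.
The 5 still-open variables together cover exactly {1, 6, 22, 25, 29} — 5 values for 5 variables — and 6 appears only in y_7's list, so y_7 = 6.

6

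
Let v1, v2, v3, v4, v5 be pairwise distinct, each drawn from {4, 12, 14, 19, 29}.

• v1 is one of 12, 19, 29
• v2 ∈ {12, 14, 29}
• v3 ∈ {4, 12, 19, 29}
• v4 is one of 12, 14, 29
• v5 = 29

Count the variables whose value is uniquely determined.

3

v5's domain is down to {29}, so v5 = 29. So v1, v2, v3, v4 can't be 29.
The 4 still-open variables together cover exactly {4, 12, 14, 19} — 4 values for 4 variables — and 4 appears only in v3's list, so v3 = 4.
The 3 still-open variables draw from only 3 values {12, 14, 19}, so each is used; only v1 can be 19, hence v1 = 19.
Determined: v1=19, v3=4, v5=29. The other variables each still have more than one consistent value. That makes 3.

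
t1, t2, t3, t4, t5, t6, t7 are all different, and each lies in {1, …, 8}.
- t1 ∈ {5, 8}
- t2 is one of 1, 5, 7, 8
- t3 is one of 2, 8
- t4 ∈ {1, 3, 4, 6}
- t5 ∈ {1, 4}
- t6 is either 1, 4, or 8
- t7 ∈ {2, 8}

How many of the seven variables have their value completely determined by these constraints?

2

t3 and t7 share exactly the 2 values {2, 8}; by pigeonhole those values go to them, so strike 2, 8 from t1, t2, t6.
t1 must be 5 (only option left). Remove 5 from t2.
The 2 variables t5 and t6 are confined to {1, 4}, which locks those values in; drop them from t2, t4.
That leaves t2 = 7.
Determined: t1=5, t2=7. The other variables each still have more than one consistent value. That makes 2.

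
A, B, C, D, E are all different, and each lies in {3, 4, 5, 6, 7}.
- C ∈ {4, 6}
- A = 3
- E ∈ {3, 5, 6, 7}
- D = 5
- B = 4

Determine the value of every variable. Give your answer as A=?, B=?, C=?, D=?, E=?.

A=3, B=4, C=6, D=5, E=7

A has just one choice, so A = 3. So E can't be 3.
That leaves B = 4. Eliminate 4 elsewhere: C.
That leaves C = 6. Eliminate 6 elsewhere: E.
D must be 5 (only option left). Strike 5 from E.
E must be 7 (only option left).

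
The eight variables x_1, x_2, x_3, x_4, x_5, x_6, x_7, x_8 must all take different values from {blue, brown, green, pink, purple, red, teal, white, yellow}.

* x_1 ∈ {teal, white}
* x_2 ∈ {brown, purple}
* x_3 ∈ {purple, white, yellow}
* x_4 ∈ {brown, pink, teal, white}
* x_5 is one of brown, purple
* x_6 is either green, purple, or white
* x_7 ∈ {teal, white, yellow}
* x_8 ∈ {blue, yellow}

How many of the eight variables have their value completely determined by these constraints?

The 8 variables together cover exactly {blue, brown, green, pink, purple, teal, white, yellow} — 8 values for 8 variables — and blue appears only in x_8's list, so x_8 = blue.
Among the 7 still-open variables, green fits only x_6 (and all 7 values in {brown, green, pink, purple, teal, white, yellow} must be used), so x_6 = green.
The 6 still-open variables draw from only 6 values {brown, pink, purple, teal, white, yellow}, so each is used; only x_4 can be pink, hence x_4 = pink.
x_2 and x_5 share exactly the 2 values {brown, purple}; by pigeonhole those values go to them, so strike brown, purple from x_3.
Determined: x_4=pink, x_6=green, x_8=blue. The other variables each still have more than one consistent value. That makes 3.

3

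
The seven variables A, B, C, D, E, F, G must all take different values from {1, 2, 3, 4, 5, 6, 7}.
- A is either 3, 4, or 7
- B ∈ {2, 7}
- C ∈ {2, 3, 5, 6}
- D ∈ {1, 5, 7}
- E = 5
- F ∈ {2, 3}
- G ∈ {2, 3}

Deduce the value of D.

E has just one choice, so E = 5. Strike 5 from C, D.
The 6 still-open variables draw from only 6 values {1, 2, 3, 4, 6, 7}, so each is used; only D can be 1, hence D = 1.

1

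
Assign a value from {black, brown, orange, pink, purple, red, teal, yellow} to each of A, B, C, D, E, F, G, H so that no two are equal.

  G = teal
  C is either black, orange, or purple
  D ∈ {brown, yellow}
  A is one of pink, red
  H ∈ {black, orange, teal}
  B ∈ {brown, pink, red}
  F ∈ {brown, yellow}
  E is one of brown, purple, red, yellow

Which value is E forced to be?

purple

G has just one choice, so G = teal. So H can't be teal.
D and F between them cover only {brown, yellow} — a naked pair. Remove those values from B, E.
A and B between them cover only {pink, red} — a naked pair. Remove those values from E.
So E = purple.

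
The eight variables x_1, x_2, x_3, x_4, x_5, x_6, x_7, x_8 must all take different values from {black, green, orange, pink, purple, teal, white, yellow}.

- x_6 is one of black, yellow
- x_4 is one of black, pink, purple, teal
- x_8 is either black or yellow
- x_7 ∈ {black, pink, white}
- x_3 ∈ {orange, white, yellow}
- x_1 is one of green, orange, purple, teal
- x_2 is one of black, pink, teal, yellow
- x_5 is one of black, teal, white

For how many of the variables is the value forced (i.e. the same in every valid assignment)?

The 8 variables together cover exactly {black, green, orange, pink, purple, teal, white, yellow} — 8 values for 8 variables — and green appears only in x_1's list, so x_1 = green.
The 7 still-open variables together cover exactly {black, orange, pink, purple, teal, white, yellow} — 7 values for 7 variables — and orange appears only in x_3's list, so x_3 = orange.
Among the 6 still-open variables, purple fits only x_4 (and all 6 values in {black, pink, purple, teal, white, yellow} must be used), so x_4 = purple.
x_6 and x_8 between them cover only {black, yellow} — a naked pair. Remove those values from x_2, x_5, x_7.
Determined: x_1=green, x_3=orange, x_4=purple. The other variables each still have more than one consistent value. That makes 3.

3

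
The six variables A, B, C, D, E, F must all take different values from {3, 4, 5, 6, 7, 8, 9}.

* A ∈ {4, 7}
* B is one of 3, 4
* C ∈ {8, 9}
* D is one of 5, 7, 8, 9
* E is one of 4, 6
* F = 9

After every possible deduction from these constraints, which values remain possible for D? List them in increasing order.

F must be 9 (only option left). Remove 9 from C, D.
C's domain is down to {8}, so C = 8. Strike 8 from D.
No further eliminations apply; D can still be any of 5, 7.

5, 7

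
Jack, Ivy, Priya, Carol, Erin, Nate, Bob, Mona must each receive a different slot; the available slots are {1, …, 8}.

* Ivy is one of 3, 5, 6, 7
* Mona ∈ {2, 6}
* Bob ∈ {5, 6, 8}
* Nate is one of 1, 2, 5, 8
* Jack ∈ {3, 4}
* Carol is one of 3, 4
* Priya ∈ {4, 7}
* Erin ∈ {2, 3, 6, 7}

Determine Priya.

Among the 8 variables, 1 fits only Nate (and all 8 values in {1, 2, 3, 4, 5, 6, 7, 8} must be used), so Nate = 1.
Among the 7 still-open variables, 8 fits only Bob (and all 7 values in {2, 3, 4, 5, 6, 7, 8} must be used), so Bob = 8.
The 6 still-open variables together cover exactly {2, 3, 4, 5, 6, 7} — 6 values for 6 variables — and 5 appears only in Ivy's list, so Ivy = 5.
Jack and Carol between them cover only {3, 4} — a naked pair. Remove those values from Priya, Erin.
So Priya = 7.

7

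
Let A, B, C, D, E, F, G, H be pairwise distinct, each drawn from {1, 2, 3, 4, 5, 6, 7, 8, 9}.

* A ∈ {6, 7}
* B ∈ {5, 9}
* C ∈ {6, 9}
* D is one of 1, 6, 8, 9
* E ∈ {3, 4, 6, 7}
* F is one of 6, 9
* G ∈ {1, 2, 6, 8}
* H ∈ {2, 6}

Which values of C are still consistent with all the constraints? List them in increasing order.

6, 9

The 2 variables C and F are confined to {6, 9}, which locks those values in; drop them from A, B, D, E, G, H.
That leaves A = 7. Eliminate 7 elsewhere: E.
B's domain is down to {5}, so B = 5.
That leaves H = 2. Eliminate 2 elsewhere: G.
No further eliminations apply; C can still be any of 6, 9.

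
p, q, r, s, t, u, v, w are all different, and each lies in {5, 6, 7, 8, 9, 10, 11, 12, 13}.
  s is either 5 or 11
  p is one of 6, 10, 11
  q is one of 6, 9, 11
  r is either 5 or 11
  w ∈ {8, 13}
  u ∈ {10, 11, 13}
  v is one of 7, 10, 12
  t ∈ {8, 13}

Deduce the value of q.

r and s between them cover only {5, 11} — a naked pair. Remove those values from p, q, u.
t and w share exactly the 2 values {8, 13}; by pigeonhole those values go to them, so strike 8, 13 from u.
That leaves u = 10. So p, v can't be 10.
That leaves p = 6. Strike 6 from q.
So q = 9.

9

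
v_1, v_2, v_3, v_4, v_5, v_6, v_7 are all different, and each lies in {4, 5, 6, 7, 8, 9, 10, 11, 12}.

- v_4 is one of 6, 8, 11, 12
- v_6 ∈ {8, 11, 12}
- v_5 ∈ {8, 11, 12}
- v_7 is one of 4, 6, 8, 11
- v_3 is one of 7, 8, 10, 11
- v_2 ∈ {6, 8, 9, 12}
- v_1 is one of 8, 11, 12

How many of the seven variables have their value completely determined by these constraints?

v_1, v_5, v_6 share exactly the 3 values {8, 11, 12}; by pigeonhole those values go to them, so strike 8, 11, 12 from v_2, v_3, v_4, v_7.
v_4's domain is down to {6}, so v_4 = 6. Eliminate 6 elsewhere: v_2, v_7.
v_7's domain is down to {4}, so v_7 = 4.
v_2 must be 9 (only option left).
Determined: v_2=9, v_4=6, v_7=4. The other variables each still have more than one consistent value. That makes 3.

3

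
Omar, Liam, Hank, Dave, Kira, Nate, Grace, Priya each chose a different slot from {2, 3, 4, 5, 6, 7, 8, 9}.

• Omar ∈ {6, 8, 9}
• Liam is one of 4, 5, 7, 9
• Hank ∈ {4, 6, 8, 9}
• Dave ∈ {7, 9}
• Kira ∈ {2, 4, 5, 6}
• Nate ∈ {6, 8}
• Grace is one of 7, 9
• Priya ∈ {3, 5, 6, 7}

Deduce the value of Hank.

The 8 variables draw from only 8 values {2, 3, 4, 5, 6, 7, 8, 9}, so each is used; only Kira can be 2, hence Kira = 2.
Among the 7 still-open variables, 3 fits only Priya (and all 7 values in {3, 4, 5, 6, 7, 8, 9} must be used), so Priya = 3.
The 6 still-open variables together cover exactly {4, 5, 6, 7, 8, 9} — 6 values for 6 variables — and 5 appears only in Liam's list, so Liam = 5.
Among the 5 still-open variables, 4 fits only Hank (and all 5 values in {4, 6, 7, 8, 9} must be used), so Hank = 4.

4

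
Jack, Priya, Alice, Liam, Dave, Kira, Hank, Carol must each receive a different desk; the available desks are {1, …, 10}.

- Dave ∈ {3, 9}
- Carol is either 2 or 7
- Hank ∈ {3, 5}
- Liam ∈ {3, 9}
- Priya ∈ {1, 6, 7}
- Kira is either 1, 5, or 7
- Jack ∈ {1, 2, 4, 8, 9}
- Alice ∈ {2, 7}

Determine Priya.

6

Alice and Carol between them cover only {2, 7} — a naked pair. Remove those values from Jack, Priya, Kira.
Liam and Dave between them cover only {3, 9} — a naked pair. Remove those values from Jack, Hank.
That leaves Hank = 5. Strike 5 from Kira.
Kira has just one choice, so Kira = 1. Eliminate 1 elsewhere: Jack, Priya.
So Priya = 6.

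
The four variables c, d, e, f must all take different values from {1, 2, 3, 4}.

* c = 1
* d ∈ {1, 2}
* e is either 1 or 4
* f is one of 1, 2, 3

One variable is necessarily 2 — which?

d

c must be 1 (only option left). Remove 1 from d, e, f.
So 2 goes to d.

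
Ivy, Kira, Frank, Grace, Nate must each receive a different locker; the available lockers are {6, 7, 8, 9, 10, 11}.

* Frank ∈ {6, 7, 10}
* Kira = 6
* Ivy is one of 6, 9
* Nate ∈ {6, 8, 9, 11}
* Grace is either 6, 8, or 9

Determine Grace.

Kira must be 6 (only option left). Strike 6 from Ivy, Frank, Grace, Nate.
Ivy must be 9 (only option left). Remove 9 from Grace, Nate.
So Grace = 8.

8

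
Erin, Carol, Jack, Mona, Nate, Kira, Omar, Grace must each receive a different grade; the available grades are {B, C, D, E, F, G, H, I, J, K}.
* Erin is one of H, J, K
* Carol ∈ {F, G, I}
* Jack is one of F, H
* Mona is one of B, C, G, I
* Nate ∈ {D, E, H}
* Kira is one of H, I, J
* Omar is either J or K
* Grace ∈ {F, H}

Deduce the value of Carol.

G

Jack and Grace between them cover only {F, H} — a naked pair. Remove those values from Erin, Carol, Nate, Kira.
Erin and Omar share exactly the 2 values {J, K}; by pigeonhole those values go to them, so strike J, K from Kira.
Kira has just one choice, so Kira = I. So Carol, Mona can't be I.
So Carol = G.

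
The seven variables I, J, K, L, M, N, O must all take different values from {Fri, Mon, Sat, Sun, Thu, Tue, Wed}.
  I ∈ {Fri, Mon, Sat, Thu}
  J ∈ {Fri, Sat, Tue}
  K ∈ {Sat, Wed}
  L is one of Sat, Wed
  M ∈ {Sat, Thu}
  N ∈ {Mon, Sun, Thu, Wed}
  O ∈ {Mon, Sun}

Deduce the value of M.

Thu

Among the 7 variables, Tue fits only J (and all 7 values in {Fri, Mon, Sat, Sun, Thu, Tue, Wed} must be used), so J = Tue.
The 6 still-open variables together cover exactly {Fri, Mon, Sat, Sun, Thu, Wed} — 6 values for 6 variables — and Fri appears only in I's list, so I = Fri.
K and L share exactly the 2 values {Sat, Wed}; by pigeonhole those values go to them, so strike Sat, Wed from M, N.
So M = Thu.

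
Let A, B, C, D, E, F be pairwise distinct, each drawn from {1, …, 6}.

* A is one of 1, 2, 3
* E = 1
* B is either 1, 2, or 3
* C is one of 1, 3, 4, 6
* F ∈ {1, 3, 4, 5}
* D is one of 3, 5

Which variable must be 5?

D

E's domain is down to {1}, so E = 1. Remove 1 from A, B, C, F.
The 5 still-open variables draw from only 5 values {2, 3, 4, 5, 6}, so each is used; only C can be 6, hence C = 6.
Among the 4 still-open variables, 4 fits only F (and all 4 values in {2, 3, 4, 5} must be used), so F = 4.
Among the 3 still-open variables, 5 fits only D (and all 3 values in {2, 3, 5} must be used), so D = 5.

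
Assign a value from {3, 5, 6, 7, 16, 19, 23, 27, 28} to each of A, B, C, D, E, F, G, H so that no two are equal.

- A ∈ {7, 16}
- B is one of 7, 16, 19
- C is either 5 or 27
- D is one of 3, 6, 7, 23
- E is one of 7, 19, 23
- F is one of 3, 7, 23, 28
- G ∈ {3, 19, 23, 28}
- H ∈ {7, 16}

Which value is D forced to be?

6

A and H between them cover only {7, 16} — a naked pair. Remove those values from B, D, E, F.
B must be 19 (only option left). So E, G can't be 19.
That leaves E = 23. Strike 23 from D, F, G.
F and G share exactly the 2 values {3, 28}; by pigeonhole those values go to them, so strike 3, 28 from D.
So D = 6.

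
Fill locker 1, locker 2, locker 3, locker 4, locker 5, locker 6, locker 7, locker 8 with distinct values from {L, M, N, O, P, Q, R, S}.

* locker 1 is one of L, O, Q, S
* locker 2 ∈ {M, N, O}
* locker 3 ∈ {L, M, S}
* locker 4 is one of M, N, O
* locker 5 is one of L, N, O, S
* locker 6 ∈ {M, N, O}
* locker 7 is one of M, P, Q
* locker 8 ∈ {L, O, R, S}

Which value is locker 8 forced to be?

Among the 8 variables, P fits only locker 7 (and all 8 values in {L, M, N, O, P, Q, R, S} must be used), so locker 7 = P.
The 7 still-open variables draw from only 7 values {L, M, N, O, Q, R, S}, so each is used; only locker 1 can be Q, hence locker 1 = Q.
The 6 still-open variables together cover exactly {L, M, N, O, R, S} — 6 values for 6 variables — and R appears only in locker 8's list, so locker 8 = R.

R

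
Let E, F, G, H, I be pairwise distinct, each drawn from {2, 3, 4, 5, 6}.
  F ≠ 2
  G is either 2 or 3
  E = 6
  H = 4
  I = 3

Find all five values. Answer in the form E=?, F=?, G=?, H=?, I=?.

E must be 6 (only option left). Remove 6 from F.
H's domain is down to {4}, so H = 4. Eliminate 4 elsewhere: F.
I must be 3 (only option left). Remove 3 from F, G.
F's domain is down to {5}, so F = 5.
G must be 2 (only option left).

E=6, F=5, G=2, H=4, I=3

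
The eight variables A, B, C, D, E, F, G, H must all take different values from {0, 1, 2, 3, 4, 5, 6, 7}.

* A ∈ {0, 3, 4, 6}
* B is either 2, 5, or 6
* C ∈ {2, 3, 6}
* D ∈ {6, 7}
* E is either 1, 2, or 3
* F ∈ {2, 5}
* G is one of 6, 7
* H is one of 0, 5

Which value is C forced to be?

Among the 8 variables, 1 fits only E (and all 8 values in {0, 1, 2, 3, 4, 5, 6, 7} must be used), so E = 1.
The 7 still-open variables together cover exactly {0, 2, 3, 4, 5, 6, 7} — 7 values for 7 variables — and 4 appears only in A's list, so A = 4.
The 6 still-open variables together cover exactly {0, 2, 3, 5, 6, 7} — 6 values for 6 variables — and 0 appears only in H's list, so H = 0.
The 5 still-open variables draw from only 5 values {2, 3, 5, 6, 7}, so each is used; only C can be 3, hence C = 3.

3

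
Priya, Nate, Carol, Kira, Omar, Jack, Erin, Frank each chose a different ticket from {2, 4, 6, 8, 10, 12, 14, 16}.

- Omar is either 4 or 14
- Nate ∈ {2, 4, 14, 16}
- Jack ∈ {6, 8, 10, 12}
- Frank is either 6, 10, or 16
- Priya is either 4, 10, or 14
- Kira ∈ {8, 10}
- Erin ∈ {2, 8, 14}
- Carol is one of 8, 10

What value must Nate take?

16

The 8 variables together cover exactly {2, 4, 6, 8, 10, 12, 14, 16} — 8 values for 8 variables — and 12 appears only in Jack's list, so Jack = 12.
The 7 still-open variables draw from only 7 values {2, 4, 6, 8, 10, 14, 16}, so each is used; only Frank can be 6, hence Frank = 6.
The 6 still-open variables together cover exactly {2, 4, 8, 10, 14, 16} — 6 values for 6 variables — and 16 appears only in Nate's list, so Nate = 16.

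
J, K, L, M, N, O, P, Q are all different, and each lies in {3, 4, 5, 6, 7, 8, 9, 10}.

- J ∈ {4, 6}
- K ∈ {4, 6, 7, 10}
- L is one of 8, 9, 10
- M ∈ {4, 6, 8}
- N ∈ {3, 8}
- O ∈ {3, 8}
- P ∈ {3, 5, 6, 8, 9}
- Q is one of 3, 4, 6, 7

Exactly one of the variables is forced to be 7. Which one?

Q

The 8 variables together cover exactly {3, 4, 5, 6, 7, 8, 9, 10} — 8 values for 8 variables — and 5 appears only in P's list, so P = 5.
The 7 still-open variables draw from only 7 values {3, 4, 6, 7, 8, 9, 10}, so each is used; only L can be 9, hence L = 9.
The 6 still-open variables together cover exactly {3, 4, 6, 7, 8, 10} — 6 values for 6 variables — and 10 appears only in K's list, so K = 10.
The 5 still-open variables draw from only 5 values {3, 4, 6, 7, 8}, so each is used; only Q can be 7, hence Q = 7.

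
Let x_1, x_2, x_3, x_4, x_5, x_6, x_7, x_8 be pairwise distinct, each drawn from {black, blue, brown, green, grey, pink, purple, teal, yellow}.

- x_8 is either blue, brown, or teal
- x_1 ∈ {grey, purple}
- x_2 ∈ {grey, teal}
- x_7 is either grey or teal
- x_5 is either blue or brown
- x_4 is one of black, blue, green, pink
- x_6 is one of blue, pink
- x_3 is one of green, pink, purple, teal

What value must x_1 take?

purple

Among the 8 variables, black fits only x_4 (and all 8 values in {black, blue, brown, green, grey, pink, purple, teal} must be used), so x_4 = black.
The 7 still-open variables draw from only 7 values {blue, brown, green, grey, pink, purple, teal}, so each is used; only x_3 can be green, hence x_3 = green.
The 6 still-open variables together cover exactly {blue, brown, grey, pink, purple, teal} — 6 values for 6 variables — and pink appears only in x_6's list, so x_6 = pink.
The 5 still-open variables draw from only 5 values {blue, brown, grey, purple, teal}, so each is used; only x_1 can be purple, hence x_1 = purple.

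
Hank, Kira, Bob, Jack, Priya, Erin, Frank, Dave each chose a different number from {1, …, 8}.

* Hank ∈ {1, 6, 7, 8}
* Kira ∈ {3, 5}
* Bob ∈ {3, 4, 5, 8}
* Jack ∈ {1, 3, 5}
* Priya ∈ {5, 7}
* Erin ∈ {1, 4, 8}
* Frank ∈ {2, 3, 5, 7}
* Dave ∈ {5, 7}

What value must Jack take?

1

The 8 variables together cover exactly {1, 2, 3, 4, 5, 6, 7, 8} — 8 values for 8 variables — and 2 appears only in Frank's list, so Frank = 2.
Among the 7 still-open variables, 6 fits only Hank (and all 7 values in {1, 3, 4, 5, 6, 7, 8} must be used), so Hank = 6.
Priya and Dave between them cover only {5, 7} — a naked pair. Remove those values from Kira, Bob, Jack.
Kira must be 3 (only option left). Remove 3 from Bob, Jack.
So Jack = 1.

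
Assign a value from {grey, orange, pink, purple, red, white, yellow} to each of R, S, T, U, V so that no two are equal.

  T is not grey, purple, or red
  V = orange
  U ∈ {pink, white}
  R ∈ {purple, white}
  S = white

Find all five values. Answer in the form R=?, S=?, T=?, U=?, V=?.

S's domain is down to {white}, so S = white. Strike white from R, T, U.
U has just one choice, so U = pink. Strike pink from T.
V must be orange (only option left). Strike orange from T.
R has just one choice, so R = purple.
T must be yellow (only option left).

R=purple, S=white, T=yellow, U=pink, V=orange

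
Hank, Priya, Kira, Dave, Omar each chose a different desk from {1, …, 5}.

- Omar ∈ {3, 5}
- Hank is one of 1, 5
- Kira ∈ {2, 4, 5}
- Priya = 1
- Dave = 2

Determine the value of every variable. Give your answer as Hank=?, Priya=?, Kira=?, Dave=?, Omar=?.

Hank=5, Priya=1, Kira=4, Dave=2, Omar=3

Priya's domain is down to {1}, so Priya = 1. So Hank can't be 1.
That leaves Dave = 2. Strike 2 from Kira.
Hank must be 5 (only option left). So Kira, Omar can't be 5.
That leaves Kira = 4.
Omar has just one choice, so Omar = 3.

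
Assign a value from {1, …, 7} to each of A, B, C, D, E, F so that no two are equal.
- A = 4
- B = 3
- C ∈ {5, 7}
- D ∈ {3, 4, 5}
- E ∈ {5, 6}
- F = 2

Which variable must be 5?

D

A has just one choice, so A = 4. Remove 4 from D.
B must be 3 (only option left). Remove 3 from D.
So 5 goes to D.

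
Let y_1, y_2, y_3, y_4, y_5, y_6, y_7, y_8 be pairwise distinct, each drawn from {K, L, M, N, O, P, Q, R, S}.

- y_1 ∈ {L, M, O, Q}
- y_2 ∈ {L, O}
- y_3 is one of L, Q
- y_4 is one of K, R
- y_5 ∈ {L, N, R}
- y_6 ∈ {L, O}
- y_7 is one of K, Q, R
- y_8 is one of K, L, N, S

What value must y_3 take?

The 8 variables draw from only 8 values {K, L, M, N, O, Q, R, S}, so each is used; only y_1 can be M, hence y_1 = M.
The 7 still-open variables draw from only 7 values {K, L, N, O, Q, R, S}, so each is used; only y_8 can be S, hence y_8 = S.
Among the 6 still-open variables, N fits only y_5 (and all 6 values in {K, L, N, O, Q, R} must be used), so y_5 = N.
The 2 variables y_2 and y_6 are confined to {L, O}, which locks those values in; drop them from y_3.
So y_3 = Q.

Q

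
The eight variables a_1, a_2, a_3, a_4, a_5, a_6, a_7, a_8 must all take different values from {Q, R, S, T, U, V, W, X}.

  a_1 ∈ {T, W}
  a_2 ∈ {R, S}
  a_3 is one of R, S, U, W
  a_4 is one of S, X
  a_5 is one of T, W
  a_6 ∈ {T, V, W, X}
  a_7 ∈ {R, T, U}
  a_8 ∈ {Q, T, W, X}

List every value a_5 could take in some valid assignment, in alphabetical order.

T, W

The 8 variables draw from only 8 values {Q, R, S, T, U, V, W, X}, so each is used; only a_8 can be Q, hence a_8 = Q.
The 7 still-open variables together cover exactly {R, S, T, U, V, W, X} — 7 values for 7 variables — and V appears only in a_6's list, so a_6 = V.
The 6 still-open variables together cover exactly {R, S, T, U, W, X} — 6 values for 6 variables — and X appears only in a_4's list, so a_4 = X.
The 2 variables a_1 and a_5 are confined to {T, W}, which locks those values in; drop them from a_3, a_7.
No further eliminations apply; a_5 can still be any of T, W.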